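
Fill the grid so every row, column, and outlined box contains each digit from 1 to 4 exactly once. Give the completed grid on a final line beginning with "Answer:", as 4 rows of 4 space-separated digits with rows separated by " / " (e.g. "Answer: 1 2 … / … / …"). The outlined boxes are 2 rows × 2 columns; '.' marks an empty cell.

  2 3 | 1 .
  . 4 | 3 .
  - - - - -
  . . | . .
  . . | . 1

Step 1. [r3c4∈{2,3,4}] across col 4, 3 lands solely at r3c4, so r3c4=3.
Step 2. [r4c2∈{2}] r4c2's peers cover all but 2 ⇒ r4c2=2.
Step 3. [r4c3∈{4}] only 4 remains possible at r4c3, so r4c3=4.
Step 4. [r2c1∈{1}] only 1 remains possible at r2c1, so r2c1=1.
Step 5. [r3c3∈{2}] r3c3 is down to just 2 ⇒ r3c3=2.
Step 6. [r1c4∈{4}] r1c4 is down to just 4, so r1c4=4.
Step 7. [r2c4∈{2}] r2c4 is down to just 2. So r2c4=2.
Step 8. [r4c1∈{3}] nothing but 3 survives at r4c1. So r4c1=3.
Step 9. [r3c2∈{1}] nothing but 1 survives at r3c2, so r3c2=1.
Step 10. [r3c1∈{4}] r3c1's peers cover all but 4 ⇒ r3c1=4.

Answer: 2 3 1 4 / 1 4 3 2 / 4 1 2 3 / 3 2 4 1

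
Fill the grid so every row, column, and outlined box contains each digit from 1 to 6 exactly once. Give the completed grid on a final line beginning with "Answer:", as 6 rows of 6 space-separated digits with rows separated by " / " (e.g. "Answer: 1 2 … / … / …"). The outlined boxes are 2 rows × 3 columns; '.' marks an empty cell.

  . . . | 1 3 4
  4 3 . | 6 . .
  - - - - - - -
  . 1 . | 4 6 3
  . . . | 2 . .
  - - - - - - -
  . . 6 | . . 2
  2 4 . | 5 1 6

Step 1. [r3c1∈{5}] r3c1 is down to just 5. So r3c1=5.
Step 2. [r1c2∈{2,5,6}] 2 has one home in col 2: r1c2. So r1c2=2.
Step 3. [r2c6∈{5}] nothing but 5 survives at r2c6. So r2c6=5.
Step 4. [r6c3∈{3}] r6c3 has the single candidate 3. So r6c3=3.
Step 5. [r4c2∈{6}] nothing but 6 survives at r4c2 ⇒ r4c2=6.
Step 6. [r5c2∈{5}] r5c2 has the single candidate 5. So r5c2=5.
Step 7. [r3c3∈{2}] r3c3's peers cover all but 2 ⇒ r3c3=2.
Step 8. [r1c3∈{5}] r1c3's peers cover all but 5 ⇒ r1c3=5.
Step 9. [r1c1∈{6}] only 6 remains possible at r1c1 ⇒ r1c1=6.
Step 10. [r4c5∈{5}] r4c5 is down to just 5 ⇒ r4c5=5.
Step 11. [r4c6∈{1}] nothing but 1 survives at r4c6 ⇒ r4c6=1.
Step 12. [r4c3∈{4}] only 4 remains possible at r4c3, so r4c3=4.
Step 13. [r5c4∈{3}] r5c4's peers cover all but 3. So r5c4=3.
Step 14. [r4c1∈{3}] nothing but 3 survives at r4c1. So r4c1=3.
Step 15. [r2c3∈{1}] nothing but 1 survives at r2c3, so r2c3=1.
Step 16. [r5c1∈{1}] r5c1 has the single candidate 1, so r5c1=1.
Step 17. [r5c5∈{4}] r5c5 has the single candidate 4. So r5c5=4.
Step 18. [r2c5∈{2}] nothing but 2 survives at r2c5, so r2c5=2.

Answer: 6 2 5 1 3 4 / 4 3 1 6 2 5 / 5 1 2 4 6 3 / 3 6 4 2 5 1 / 1 5 6 3 4 2 / 2 4 3 5 1 6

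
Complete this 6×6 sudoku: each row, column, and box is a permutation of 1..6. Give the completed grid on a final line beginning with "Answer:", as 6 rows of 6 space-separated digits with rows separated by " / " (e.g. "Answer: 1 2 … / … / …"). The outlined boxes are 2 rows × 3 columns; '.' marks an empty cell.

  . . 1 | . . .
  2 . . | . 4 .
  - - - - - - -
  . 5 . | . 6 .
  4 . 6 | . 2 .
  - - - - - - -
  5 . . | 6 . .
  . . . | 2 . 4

Step 1. [r6c3∈{3}] only 3 remains possible at r6c3 ⇒ r6c3=3.
Step 2. [r5c2∈{1,2,4}] 2 has one home in col 2: r5c2 ⇒ r5c2=2.
Step 3. [r1c6∈{2,3,5,6}] row 1 places 2 nowhere but r1c6 ⇒ r1c6=2.
Step 4. [r2c6∈{1,3,5,6}] in col 6, 6 fits only at r2c6. So r2c6=6.
Step 5. [r2c2∈{3}] nothing but 3 survives at r2c2 ⇒ r2c2=3.
Step 6. [r4c2∈{1}] nothing but 1 survives at r4c2. So r4c2=1.
Step 7. [r6c1∈{1,6}] in col 1, 1 fits only at r6c1 ⇒ r6c1=1.
Step 8. [r5c5∈{1,3}] 1 has one home in col 5: r5c5 ⇒ r5c5=1.
Step 9. [r2c4∈{1,5}] r2c4 is the only open cell in row 2 admitting 1. So r2c4=1.
Step 10. [r1c5∈{3,5}] across col 5, 3 lands solely at r1c5. So r1c5=3.
Step 11. [r4c6∈{3,5}] col 6 places 5 nowhere but r4c6 ⇒ r4c6=5.
Step 12. [r4c4∈{3}] r4c4 is down to just 3, so r4c4=3.
Step 13. [r6c2∈{6}] r6c2's peers cover all but 6, so r6c2=6.
Step 14. [r1c2∈{4}] only 4 remains possible at r1c2. So r1c2=4.
Step 15. [r3c4∈{4}] only 4 remains possible at r3c4, so r3c4=4.
Step 16. [r5c6∈{3}] only 3 remains possible at r5c6. So r5c6=3.
Step 17. [r1c1∈{6}] nothing but 6 survives at r1c1, so r1c1=6.
Step 18. [r3c3∈{2}] r3c3 is down to just 2, so r3c3=2.
Step 19. [r2c3∈{5}] r2c3 is down to just 5. So r2c3=5.
Step 20. [r6c5∈{5}] r6c5 is down to just 5 ⇒ r6c5=5.
Step 21. [r5c3∈{4}] nothing but 4 survives at r5c3, so r5c3=4.
Step 22. [r1c4∈{5}] r1c4 has the single candidate 5. So r1c4=5.
Step 23. [r3c6∈{1}] nothing but 1 survives at r3c6. So r3c6=1.
Step 24. [r3c1∈{3}] r3c1 has the single candidate 3. So r3c1=3.

Answer: 6 4 1 5 3 2 / 2 3 5 1 4 6 / 3 5 2 4 6 1 / 4 1 6 3 2 5 / 5 2 4 6 1 3 / 1 6 3 2 5 4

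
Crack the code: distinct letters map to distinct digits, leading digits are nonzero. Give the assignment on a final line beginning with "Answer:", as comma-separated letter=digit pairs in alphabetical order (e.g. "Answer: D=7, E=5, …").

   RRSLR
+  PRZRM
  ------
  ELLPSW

Step 1. [col 1: R + M ≡ W (mod 10)] R=7 is one option consistent with column 1 (R + M ≡ W (mod 10), carry-in 0) — take it. So R=7.
Step 2. [col 1: R + M ≡ W (mod 10)] M=8 is one option consistent with column 1 (R + M ≡ W (mod 10), carry-in 0) — take it ⇒ M=8.
Step 3. [col 1: R + M ≡ W (mod 10)] column 1 reads R+M+carry(0)=W with R=7, M=8; with digits 7,8 already taken and all letters distinct, the only value for W is 5. So W=5.
Step 4. [col 2: L + R ≡ S (mod 10)] several values work for L in column 2 (L + R ≡ S (mod 10), carry-in 1); try L=4 ⇒ L=4.
Step 5. [col 2: L + R ≡ S (mod 10)] in column 2 we have L+R≡S with carry-in 1; given L=4, R=7 and digits 4,5,7,8 already taken and all letters distinct, that pins S to 2. So S=2.
Step 6. [col 3: S + Z ≡ P (mod 10)] column 3 (S + Z ≡ P (mod 10), carry-in 1) doesn't pin P yet; pick P=6 and continue. So P=6.
Step 7. [col 3: S + Z ≡ P (mod 10)] in column 3 we have S+Z≡P with carry-in 1; given S=2, P=6 and digits 2,4,5,6,7,8 already taken and all letters distinct, that pins Z to 3 ⇒ Z=3.
Step 8. [col 6: carry → E] from column 6 (nothing yet, carry-in 1, digits 2,3,4,5,6,7,8 already taken and all letters distinct): E must equal 1. So E=1.

Answer: E=1, L=4, M=8, P=6, R=7, S=2, W=5, Z=3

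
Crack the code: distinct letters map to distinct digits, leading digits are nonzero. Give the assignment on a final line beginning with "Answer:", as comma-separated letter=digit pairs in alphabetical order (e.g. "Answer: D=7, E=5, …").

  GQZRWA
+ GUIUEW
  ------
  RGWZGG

Step 1. [col 1: A + W ≡ G (mod 10)] column 1 (A + W ≡ G (mod 10), carry-in 0) doesn't pin W yet; pick W=3 and continue. So W=3.
Step 2. [col 1: A + W ≡ G (mod 10)] several values work for G in column 1 (A + W ≡ G (mod 10), carry-in 0); try G=2 ⇒ G=2.
Step 3. [col 1: A + W ≡ G (mod 10)] from column 1 (W=3, G=2, carry-in 0, digits 2,3 already taken and all letters distinct): A must equal 9 ⇒ A=9.
Step 4. [col 2: W + E ≡ G (mod 10)] from column 2 (W=3, G=2, carry-in 1, digits 2,3,9 already taken and all letters distinct): E must equal 8. So E=8.
Step 5. [col 3: R + U ≡ Z (mod 10)] Z=6 is one option consistent with column 3 (R + U ≡ Z (mod 10), carry-in 1) — take it ⇒ Z=6.
Step 6. [col 3: R + U ≡ Z (mod 10)] column 3 (R + U ≡ Z (mod 10), carry-in 1) doesn't pin R yet; pick R=4 and continue. So R=4.
Step 7. [col 3: R + U ≡ Z (mod 10)] from column 3 (R=4, Z=6, carry-in 1, digits 2,3,4,6,8,9 already taken and all letters distinct): U must equal 1. So U=1.
Step 8. [col 4: Z + I ≡ W (mod 10)] column 4 reads Z+I+carry(0)=W with Z=6, W=3; with digits 1,2,3,4,6,8,9 already taken and all letters distinct, the only value for I is 7 ⇒ I=7.
Step 9. [col 5: Q + U ≡ G (mod 10)] column 5: given U=1, G=2, carry-in 1, and digits 1,2,3,4,6,7,8,9 already taken and all letters distinct, Q+U≡G (mod 10) forces Q=0. So Q=0.

Answer: A=9, E=8, G=2, I=7, Q=0, R=4, U=1, W=3, Z=6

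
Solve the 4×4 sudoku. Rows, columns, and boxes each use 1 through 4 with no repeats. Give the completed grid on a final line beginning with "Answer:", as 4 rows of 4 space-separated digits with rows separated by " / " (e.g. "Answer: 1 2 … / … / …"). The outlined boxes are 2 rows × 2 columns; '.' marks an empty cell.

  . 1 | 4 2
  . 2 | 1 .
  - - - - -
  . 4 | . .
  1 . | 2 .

Step 1. [r3c3∈{3}] r3c3's peers cover all but 3 ⇒ r3c3=3.
Step 2. [r2c4∈{3}] r2c4 has the single candidate 3. So r2c4=3.
Step 3. [r4c4∈{4}] nothing but 4 survives at r4c4, so r4c4=4.
Step 4. [r3c1∈{2}] r3c1 has the single candidate 2. So r3c1=2.
Step 5. [r3c4∈{1}] r3c4 has the single candidate 1 ⇒ r3c4=1.
Step 6. [r4c2∈{3}] only 3 remains possible at r4c2 ⇒ r4c2=3.
Step 7. [r2c1∈{4}] nothing but 4 survives at r2c1 ⇒ r2c1=4.
Step 8. [r1c1∈{3}] r1c1 has the single candidate 3. So r1c1=3.

Answer: 3 1 4 2 / 4 2 1 3 / 2 4 3 1 / 1 3 2 4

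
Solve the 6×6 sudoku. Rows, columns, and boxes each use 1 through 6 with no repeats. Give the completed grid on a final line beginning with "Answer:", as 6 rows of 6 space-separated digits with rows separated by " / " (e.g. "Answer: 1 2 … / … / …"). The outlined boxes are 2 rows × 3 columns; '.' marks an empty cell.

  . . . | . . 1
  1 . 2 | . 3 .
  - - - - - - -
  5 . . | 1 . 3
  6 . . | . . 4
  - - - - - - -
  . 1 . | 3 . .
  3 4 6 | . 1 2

Step 1. [r6c4∈{5}] nothing but 5 survives at r6c4, so r6c4=5.
Step 2. [r4c4∈{2}] r4c4 has the single candidate 2, so r4c4=2.
Step 3. [r1c1∈{4}] r1c1 has the single candidate 4 ⇒ r1c1=4.
Step 4. [r1c4∈{6}] nothing but 6 survives at r1c4, so r1c4=6.
Step 5. [r4c2∈{3}] r4c2's peers cover all but 3, so r4c2=3.
Step 6. [r1c2∈{5}] r1c2's peers cover all but 5 ⇒ r1c2=5.
Step 7. [r3c5∈{6}] nothing but 6 survives at r3c5 ⇒ r3c5=6.
Step 8. [r4c5∈{5}] r4c5 is down to just 5 ⇒ r4c5=5.
Step 9. [r1c5∈{2}] nothing but 2 survives at r1c5 ⇒ r1c5=2.
Step 10. [r5c1∈{2}] nothing but 2 survives at r5c1 ⇒ r5c1=2.
Step 11. [r3c2∈{2}] r3c2's peers cover all but 2, so r3c2=2.
Step 12. [r4c3∈{1}] nothing but 1 survives at r4c3. So r4c3=1.
Step 13. [r3c3∈{4}] r3c3 has the single candidate 4, so r3c3=4.
Step 14. [r5c6∈{6}] only 6 remains possible at r5c6 ⇒ r5c6=6.
Step 15. [r5c5∈{4}] r5c5 has the single candidate 4. So r5c5=4.
Step 16. [r1c3∈{3}] r1c3 is down to just 3, so r1c3=3.
Step 17. [r2c4∈{4}] only 4 remains possible at r2c4, so r2c4=4.
Step 18. [r2c2∈{6}] r2c2 has the single candidate 6, so r2c2=6.
Step 19. [r2c6∈{5}] nothing but 5 survives at r2c6. So r2c6=5.
Step 20. [r5c3∈{5}] r5c3 is down to just 5. So r5c3=5.

Answer: 4 5 3 6 2 1 / 1 6 2 4 3 5 / 5 2 4 1 6 3 / 6 3 1 2 5 4 / 2 1 5 3 4 6 / 3 4 6 5 1 2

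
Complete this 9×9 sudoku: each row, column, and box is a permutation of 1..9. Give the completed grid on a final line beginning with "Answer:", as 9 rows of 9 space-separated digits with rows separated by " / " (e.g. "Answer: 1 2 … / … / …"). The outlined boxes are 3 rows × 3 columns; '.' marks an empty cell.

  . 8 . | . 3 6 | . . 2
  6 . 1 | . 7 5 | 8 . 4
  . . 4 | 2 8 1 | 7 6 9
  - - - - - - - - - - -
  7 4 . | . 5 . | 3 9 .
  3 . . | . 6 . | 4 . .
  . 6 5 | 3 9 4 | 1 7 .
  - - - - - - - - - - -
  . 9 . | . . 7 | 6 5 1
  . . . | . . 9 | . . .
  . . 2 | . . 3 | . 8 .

Step 1. [r4c3∈{8}] r4c3's peers cover all but 8. So r4c3=8.
Step 2. [r8c8∈{2,3,4}] col 8 places 4 nowhere but r8c8 ⇒ r8c8=4.
Step 3. [r3c1∈{5}] r3c1 has the single candidate 5, so r3c1=5.
Step 4. [r5c2∈{1,2}] in box 4, 1 fits only at r5c2, so r5c2=1.
Step 5. [r9c4∈{1,4,5,6}] 6 has one home in row 9: r9c4 ⇒ r9c4=6.
Step 6. [r8c9∈{3,7}] r8c9 is the only open cell in col 9 admitting 3 ⇒ r8c9=3.
Step 7. [r5c6∈{2,8}] in col 6, 8 fits only at r5c6 ⇒ r5c6=8.
Step 8. [r8c4∈{1,5,8}] across col 4, 5 lands solely at r8c4 ⇒ r8c4=5.
Step 9. [r7c5∈{2,4}] r7c5 is the only open cell in row 7 admitting 2. So r7c5=2.
Step 10. [r9c5∈{1,4}] across col 5, 4 lands solely at r9c5 ⇒ r9c5=4.
Step 11. [r8c2∈{7}] r8c2 is down to just 7 ⇒ r8c2=7.
Step 12. [r8c1∈{1,8}] in row 8, 8 fits only at r8c1 ⇒ r8c1=8.
Step 13. [r1c1∈{9}] r1c1's peers cover all but 9. So r1c1=9.
Step 14. [r3c2∈{3}] nothing but 3 survives at r3c2. So r3c2=3.
Step 15. [r7c1∈{4}] nothing but 4 survives at r7c1, so r7c1=4.
Step 16. [r5c4∈{7}] nothing but 7 survives at r5c4, so r5c4=7.
Step 17. [r1c4∈{4}] r1c4's peers cover all but 4. So r1c4=4.
Step 18. [r2c2∈{2}] r2c2 has the single candidate 2. So r2c2=2.
Step 19. [r9c9∈{7}] r9c9's peers cover all but 7. So r9c9=7.
Step 20. [r9c1∈{1}] r9c1 is down to just 1, so r9c1=1.
Step 21. [r7c4∈{8}] r7c4's peers cover all but 8, so r7c4=8.
Step 22. [r8c5∈{1}] r8c5's peers cover all but 1 ⇒ r8c5=1.
Step 23. [r1c8∈{1}] nothing but 1 survives at r1c8 ⇒ r1c8=1.
Step 24. [r9c2∈{5}] r9c2's peers cover all but 5, so r9c2=5.
Step 25. [r8c7∈{2}] only 2 remains possible at r8c7, so r8c7=2.
Step 26. [r4c4∈{1}] nothing but 1 survives at r4c4 ⇒ r4c4=1.
Step 27. [r7c3∈{3}] only 3 remains possible at r7c3. So r7c3=3.
Step 28. [r9c7∈{9}] r9c7 is down to just 9, so r9c7=9.
Step 29. [r1c3∈{7}] r1c3 has the single candidate 7, so r1c3=7.
Step 30. [r6c9∈{8}] r6c9 has the single candidate 8, so r6c9=8.
Step 31. [r5c8∈{2}] r5c8 is down to just 2. So r5c8=2.
Step 32. [r5c9∈{5}] only 5 remains possible at r5c9 ⇒ r5c9=5.
Step 33. [r2c4∈{9}] r2c4 has the single candidate 9, so r2c4=9.
Step 34. [r8c3∈{6}] r8c3 is down to just 6, so r8c3=6.
Step 35. [r1c7∈{5}] r1c7 has the single candidate 5, so r1c7=5.
Step 36. [r2c8∈{3}] nothing but 3 survives at r2c8 ⇒ r2c8=3.
Step 37. [r4c6∈{2}] r4c6 has the single candidate 2. So r4c6=2.
Step 38. [r4c9∈{6}] r4c9 is down to just 6 ⇒ r4c9=6.
Step 39. [r6c1∈{2}] nothing but 2 survives at r6c1, so r6c1=2.
Step 40. [r5c3∈{9}] nothing but 9 survives at r5c3, so r5c3=9.

Answer: 9 8 7 4 3 6 5 1 2 / 6 2 1 9 7 5 8 3 4 / 5 3 4 2 8 1 7 6 9 / 7 4 8 1 5 2 3 9 6 / 3 1 9 7 6 8 4 2 5 / 2 6 5 3 9 4 1 7 8 / 4 9 3 8 2 7 6 5 1 / 8 7 6 5 1 9 2 4 3 / 1 5 2 6 4 3 9 8 7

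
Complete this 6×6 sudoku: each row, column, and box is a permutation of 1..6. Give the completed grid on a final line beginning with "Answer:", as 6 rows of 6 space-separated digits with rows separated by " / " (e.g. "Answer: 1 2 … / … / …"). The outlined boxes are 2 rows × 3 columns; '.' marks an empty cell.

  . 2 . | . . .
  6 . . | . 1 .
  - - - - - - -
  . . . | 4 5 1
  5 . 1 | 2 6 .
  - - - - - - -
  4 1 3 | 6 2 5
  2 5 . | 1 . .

Step 1. [r4c6∈{3}] r4c6 has the single candidate 3, so r4c6=3.
Step 2. [r6c6∈{4}] r6c6's peers cover all but 4. So r6c6=4.
Step 3. [r1c5∈{3,4}] across col 5, 4 lands solely at r1c5 ⇒ r1c5=4.
Step 4. [r3c1∈{3}] r3c1's peers cover all but 3 ⇒ r3c1=3.
Step 5. [r1c3∈{5}] r1c3 is down to just 5 ⇒ r1c3=5.
Step 6. [r2c2∈{3,4}] across col 2, 3 lands solely at r2c2 ⇒ r2c2=3.
Step 7. [r3c2∈{6}] r3c2 has the single candidate 6, so r3c2=6.
Step 8. [r2c3∈{4}] only 4 remains possible at r2c3. So r2c3=4.
Step 9. [r1c1∈{1}] r1c1's peers cover all but 1, so r1c1=1.
Step 10. [r3c3∈{2}] r3c3 has the single candidate 2. So r3c3=2.
Step 11. [r1c4∈{3}] nothing but 3 survives at r1c4, so r1c4=3.
Step 12. [r6c5∈{3}] r6c5's peers cover all but 3, so r6c5=3.
Step 13. [r2c6∈{2}] only 2 remains possible at r2c6. So r2c6=2.
Step 14. [r4c2∈{4}] nothing but 4 survives at r4c2. So r4c2=4.
Step 15. [r1c6∈{6}] only 6 remains possible at r1c6 ⇒ r1c6=6.
Step 16. [r2c4∈{5}] r2c4 is down to just 5 ⇒ r2c4=5.
Step 17. [r6c3∈{6}] r6c3's peers cover all but 6, so r6c3=6.

Answer: 1 2 5 3 4 6 / 6 3 4 5 1 2 / 3 6 2 4 5 1 / 5 4 1 2 6 3 / 4 1 3 6 2 5 / 2 5 6 1 3 4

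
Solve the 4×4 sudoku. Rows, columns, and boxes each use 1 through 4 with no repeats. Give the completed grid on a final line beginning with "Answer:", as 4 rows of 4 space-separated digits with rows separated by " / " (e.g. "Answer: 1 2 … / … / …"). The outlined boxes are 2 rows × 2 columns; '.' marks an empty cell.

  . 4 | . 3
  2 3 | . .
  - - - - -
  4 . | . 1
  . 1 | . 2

Step 1. [r2c3∈{1,4}] in row 2, 1 fits only at r2c3, so r2c3=1.
Step 2. [r4c1∈{3}] r4c1 is down to just 3. So r4c1=3.
Step 3. [r1c3∈{2}] r1c3 is down to just 2, so r1c3=2.
Step 4. [r3c3∈{3}] only 3 remains possible at r3c3. So r3c3=3.
Step 5. [r2c4∈{4}] nothing but 4 survives at r2c4 ⇒ r2c4=4.
Step 6. [r3c2∈{2}] r3c2's peers cover all but 2. So r3c2=2.
Step 7. [r4c3∈{4}] r4c3's peers cover all but 4. So r4c3=4.
Step 8. [r1c1∈{1}] r1c1 has the single candidate 1 ⇒ r1c1=1.

Answer: 1 4 2 3 / 2 3 1 4 / 4 2 3 1 / 3 1 4 2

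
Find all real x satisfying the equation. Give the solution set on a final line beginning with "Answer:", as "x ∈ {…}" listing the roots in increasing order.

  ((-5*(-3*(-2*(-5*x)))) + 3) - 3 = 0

Step 1. [((-5*(-3*(-2*(-5*x)))) + 3) - 3 = 0] -3 is outermost — add 3 both sides. So sub: (-5*(-3*(-2*(-5*x)))) + 3 = 3.
Step 2. [(-5*(-3*(-2*(-5*x)))) + 3 = 3] subtract 3: x sits inside (… + 3) ⇒ sub: -5*(-3*(-2*(-5*x))) = 0.
Step 3. [-5*(-3*(-2*(-5*x))) = 0] divide by the outer -5. So div: -3*(-2*(-5*x)) = 0.
Step 4. [-3*(-2*(-5*x)) = 0] leading coefficient -3: divide by -3 ⇒ div: -2*(-5*x) = 0.
Step 5. [-2*(-5*x) = 0] -2 out front; divide by -2, so div: -5*x = 0.
Step 6. [-5*x = 0] leading coefficient -5: divide by -5. So div: x = 0.

Answer: x ∈ {0}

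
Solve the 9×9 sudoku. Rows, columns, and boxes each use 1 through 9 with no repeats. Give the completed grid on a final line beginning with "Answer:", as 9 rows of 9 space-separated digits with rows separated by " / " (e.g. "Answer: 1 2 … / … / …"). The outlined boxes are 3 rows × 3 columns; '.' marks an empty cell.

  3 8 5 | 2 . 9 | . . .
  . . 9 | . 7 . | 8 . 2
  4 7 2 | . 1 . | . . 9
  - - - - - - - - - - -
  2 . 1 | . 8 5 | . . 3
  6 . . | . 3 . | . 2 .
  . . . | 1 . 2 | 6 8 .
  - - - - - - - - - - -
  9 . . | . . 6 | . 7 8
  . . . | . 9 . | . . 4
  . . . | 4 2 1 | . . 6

Step 1. [r6c2∈{3,4,5,9}] row 6 places 9 nowhere but r6c2. So r6c2=9.
Step 2. [r4c2∈{4}] only 4 remains possible at r4c2, so r4c2=4.
Step 3. [r5c2∈{5}] r5c2 has the single candidate 5 ⇒ r5c2=5.
Step 4. [r9c2∈{3}] nothing but 3 survives at r9c2 ⇒ r9c2=3.
Step 5. [r6c1∈{7}] r6c1's peers cover all but 7, so r6c1=7.
Step 6. [r5c7∈{1,4,7,9}] in box 6, 4 fits only at r5c7, so r5c7=4.
Step 7. [r4c4∈{6,7,9}] in row 4, 6 fits only at r4c4, so r4c4=6.
Step 8. [r3c8∈{3,5,6}] in row 3, 6 fits only at r3c8 ⇒ r3c8=6.
Step 9. [r7c5∈{5}] r7c5 is down to just 5 ⇒ r7c5=5.
Step 10. [r7c4∈{3}] only 3 remains possible at r7c4, so r7c4=3.
Step 11. [r8c3∈{6,7,8}] across col 3, 6 lands solely at r8c3 ⇒ r8c3=6.
Step 12. [r5c6∈{7}] r5c6 has the single candidate 7 ⇒ r5c6=7.
Step 13. [r2c6∈{3,4}] in col 6, 4 fits only at r2c6. So r2c6=4.
Step 14. [r2c8∈{1,3,5}] row 2 places 3 nowhere but r2c8. So r2c8=3.
Step 15. [r3c7∈{5}] r3c7's peers cover all but 5. So r3c7=5.
Step 16. [r8c6∈{8}] nothing but 8 survives at r8c6, so r8c6=8.
Step 17. [r9c7∈{9}] nothing but 9 survives at r9c7, so r9c7=9.
Step 18. [r9c1∈{5,8}] col 1 places 8 nowhere but r9c1 ⇒ r9c1=8.
Step 19. [r8c1∈{1,5}] in col 1, 5 fits only at r8c1. So r8c1=5.
Step 20. [r8c8∈{1}] r8c8 has the single candidate 1. So r8c8=1.
Step 21. [r1c7∈{1,7}] r1c7 is the only open cell in col 7 admitting 1, so r1c7=1.
Step 22. [r8c2∈{2}] only 2 remains possible at r8c2, so r8c2=2.
Step 23. [r2c1∈{1}] r2c1 is down to just 1, so r2c1=1.
Step 24. [r7c3∈{4}] r7c3 is down to just 4, so r7c3=4.
Step 25. [r2c2∈{6}] r2c2's peers cover all but 6, so r2c2=6.
Step 26. [r7c2∈{1}] r7c2's peers cover all but 1, so r7c2=1.
Step 27. [r6c3∈{3}] nothing but 3 survives at r6c3 ⇒ r6c3=3.
Step 28. [r5c3∈{8}] r5c3 is down to just 8. So r5c3=8.
Step 29. [r9c3∈{7}] nothing but 7 survives at r9c3. So r9c3=7.
Step 30. [r5c9∈{1}] nothing but 1 survives at r5c9. So r5c9=1.
Step 31. [r1c9∈{7}] r1c9's peers cover all but 7. So r1c9=7.
Step 32. [r4c8∈{9}] r4c8 is down to just 9. So r4c8=9.
Step 33. [r9c8∈{5}] only 5 remains possible at r9c8, so r9c8=5.
Step 34. [r4c7∈{7}] only 7 remains possible at r4c7 ⇒ r4c7=7.
Step 35. [r1c8∈{4}] r1c8's peers cover all but 4 ⇒ r1c8=4.
Step 36. [r2c4∈{5}] only 5 remains possible at r2c4. So r2c4=5.
Step 37. [r6c9∈{5}] r6c9's peers cover all but 5. So r6c9=5.
Step 38. [r8c7∈{3}] nothing but 3 survives at r8c7, so r8c7=3.
Step 39. [r6c5∈{4}] nothing but 4 survives at r6c5. So r6c5=4.
Step 40. [r8c4∈{7}] r8c4's peers cover all but 7, so r8c4=7.
Step 41. [r1c5∈{6}] only 6 remains possible at r1c5. So r1c5=6.
Step 42. [r3c4∈{8}] nothing but 8 survives at r3c4. So r3c4=8.
Step 43. [r5c4∈{9}] r5c4 has the single candidate 9. So r5c4=9.
Step 44. [r7c7∈{2}] r7c7 is down to just 2 ⇒ r7c7=2.
Step 45. [r3c6∈{3}] only 3 remains possible at r3c6, so r3c6=3.

Answer: 3 8 5 2 6 9 1 4 7 / 1 6 9 5 7 4 8 3 2 / 4 7 2 8 1 3 5 6 9 / 2 4 1 6 8 5 7 9 3 / 6 5 8 9 3 7 4 2 1 / 7 9 3 1 4 2 6 8 5 / 9 1 4 3 5 6 2 7 8 / 5 2 6 7 9 8 3 1 4 / 8 3 7 4 2 1 9 5 6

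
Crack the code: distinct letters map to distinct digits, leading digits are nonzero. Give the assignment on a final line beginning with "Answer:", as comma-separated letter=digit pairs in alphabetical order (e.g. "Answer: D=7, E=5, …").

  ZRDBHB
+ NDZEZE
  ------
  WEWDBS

Step 1. [col 1: B + E ≡ S (mod 10)] several values work for E in column 1 (B + E ≡ S (mod 10), carry-in 0); try E=4 ⇒ E=4.
Step 2. [col 1: B + E ≡ S (mod 10)] column 1 (B + E ≡ S (mod 10), carry-in 0) doesn't pin S yet; pick S=0 and continue ⇒ S=0.
Step 3. [col 1: B + E ≡ S (mod 10)] column 1 reads B+E+carry(0)=S with E=4, S=0; with digits 0,4 already taken and all letters distinct, the only value for B is 6, so B=6.
Step 4. [col 2: H + Z ≡ B (mod 10)] several values work for H in column 2 (H + Z ≡ B (mod 10), carry-in 1); try H=8, so H=8.
Step 5. [col 2: H + Z ≡ B (mod 10)] from column 2 (H=8, B=6, carry-in 1, digits 0,4,6,8 already taken and all letters distinct): Z must equal 7, so Z=7.
Step 6. [col 3: B + E ≡ D (mod 10)] column 3: given B=6, E=4, carry-in 1, and digits 0,4,6,7,8 already taken and all letters distinct, B+E≡D (mod 10) forces D=1. So D=1.
Step 7. [col 4: D + Z ≡ W (mod 10)] from column 4 (D=1, Z=7, carry-in 1, digits 0,1,4,6,7,8 already taken and all letters distinct): W must equal 9. So W=9.
Step 8. [col 5: R + D ≡ E (mod 10)] column 5: given D=1, E=4, carry-in 0, and digits 0,1,4,6,7,8,9 already taken and all letters distinct, R+D≡E (mod 10) forces R=3. So R=3.
Step 9. [col 6: Z + N ≡ W (mod 10)] in column 6 we have Z+N≡W with carry-in 0; given Z=7, W=9 and digits 0,1,3,4,6,7,8,9 already taken and all letters distinct, that pins N to 2, so N=2.

Answer: B=6, D=1, E=4, H=8, N=2, R=3, S=0, W=9, Z=7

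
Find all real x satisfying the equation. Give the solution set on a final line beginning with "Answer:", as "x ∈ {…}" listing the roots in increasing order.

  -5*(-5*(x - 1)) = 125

Step 1. [-5*(-5*(x - 1)) = 125] leading coefficient -5: divide by -5, so div: -5*(x - 1) = -25.
Step 2. [-5*(x - 1) = -25] divide by the outer -5. So div: x - 1 = 5.
Step 3. [x - 1 = 5] peel the -1: add 1 from each side. So sub: x = 6.

Answer: x ∈ {6}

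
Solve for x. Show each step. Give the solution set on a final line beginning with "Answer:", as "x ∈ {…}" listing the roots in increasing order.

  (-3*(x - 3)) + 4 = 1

Step 1. [(-3*(x - 3)) + 4 = 1] 4 comes off first (subtract 4). So sub: -3*(x - 3) = -3.
Step 2. [-3*(x - 3) = -3] -3·(inner) — divide through by -3, so div: x - 3 = 1.
Step 3. [x - 3 = 1] 3 comes off first (add 3), so sub: x = 4.

Answer: x ∈ {4}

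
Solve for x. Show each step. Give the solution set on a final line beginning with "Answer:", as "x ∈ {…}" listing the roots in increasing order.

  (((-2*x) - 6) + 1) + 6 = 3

Step 1. [(((-2*x) - 6) + 1) + 6 = 3] subtract 6: x sits inside (… + 6) ⇒ sub: ((-2*x) - 6) + 1 = -3.
Step 2. [((-2*x) - 6) + 1 = -3] the outer +1 inverts by subtracting 1. So sub: (-2*x) - 6 = -4.
Step 3. [(-2*x) - 6 = -4] common factor -2 (LHS and -4) — divide through ⇒ factor: x + 3 = 2.
Step 4. [x + 3 = 2] 3 comes off first (subtract 3) ⇒ sub: x = -1.

Answer: x ∈ {-1}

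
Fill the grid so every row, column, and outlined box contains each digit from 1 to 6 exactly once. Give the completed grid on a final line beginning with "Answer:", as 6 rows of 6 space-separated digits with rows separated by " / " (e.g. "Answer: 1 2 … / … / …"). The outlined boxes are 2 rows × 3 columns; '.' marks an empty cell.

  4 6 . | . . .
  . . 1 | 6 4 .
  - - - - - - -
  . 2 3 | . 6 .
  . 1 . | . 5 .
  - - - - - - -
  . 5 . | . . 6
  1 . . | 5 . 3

Step 1. [r5c4∈{1,2,4}] box 6 places 4 nowhere but r5c4 ⇒ r5c4=4.
Step 2. [r5c3∈{2}] r5c3's peers cover all but 2 ⇒ r5c3=2.
Step 3. [r1c5∈{1,2,3}] in col 5, 3 fits only at r1c5, so r1c5=3.
Step 4. [r2c1∈{2,3,5}] 2 has one home in col 1: r2c1. So r2c1=2.
Step 5. [r4c3∈{4,6}] across box 3, 4 lands solely at r4c3. So r4c3=4.
Step 6. [r4c6∈{2}] nothing but 2 survives at r4c6. So r4c6=2.
Step 7. [r3c4∈{1}] nothing but 1 survives at r3c4. So r3c4=1.
Step 8. [r2c6∈{5}] r2c6 has the single candidate 5, so r2c6=5.
Step 9. [r3c6∈{4}] r3c6 is down to just 4. So r3c6=4.
Step 10. [r6c3∈{6}] nothing but 6 survives at r6c3. So r6c3=6.
Step 11. [r3c1∈{5}] nothing but 5 survives at r3c1. So r3c1=5.
Step 12. [r1c4∈{2}] nothing but 2 survives at r1c4. So r1c4=2.
Step 13. [r6c5∈{2}] r6c5's peers cover all but 2 ⇒ r6c5=2.
Step 14. [r4c4∈{3}] r4c4's peers cover all but 3 ⇒ r4c4=3.
Step 15. [r4c1∈{6}] r4c1 is down to just 6 ⇒ r4c1=6.
Step 16. [r5c5∈{1}] only 1 remains possible at r5c5. So r5c5=1.
Step 17. [r5c1∈{3}] r5c1 is down to just 3 ⇒ r5c1=3.
Step 18. [r1c6∈{1}] nothing but 1 survives at r1c6. So r1c6=1.
Step 19. [r1c3∈{5}] r1c3 has the single candidate 5. So r1c3=5.
Step 20. [r2c2∈{3}] only 3 remains possible at r2c2, so r2c2=3.
Step 21. [r6c2∈{4}] r6c2 is down to just 4. So r6c2=4.

Answer: 4 6 5 2 3 1 / 2 3 1 6 4 5 / 5 2 3 1 6 4 / 6 1 4 3 5 2 / 3 5 2 4 1 6 / 1 4 6 5 2 3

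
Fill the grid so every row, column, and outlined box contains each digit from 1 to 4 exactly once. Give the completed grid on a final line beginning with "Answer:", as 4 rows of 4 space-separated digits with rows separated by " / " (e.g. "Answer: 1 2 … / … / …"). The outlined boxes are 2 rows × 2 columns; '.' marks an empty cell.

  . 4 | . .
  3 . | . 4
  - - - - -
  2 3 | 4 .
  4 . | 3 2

Step 1. [r1c1∈{1}] r1c1 is down to just 1. So r1c1=1.
Step 2. [r2c3∈{1,2}] in row 2, 1 fits only at r2c3. So r2c3=1.
Step 3. [r4c2∈{1}] nothing but 1 survives at r4c2. So r4c2=1.
Step 4. [r1c3∈{2}] r1c3's peers cover all but 2, so r1c3=2.
Step 5. [r1c4∈{3}] r1c4's peers cover all but 3. So r1c4=3.
Step 6. [r3c4∈{1}] r3c4 has the single candidate 1. So r3c4=1.
Step 7. [r2c2∈{2}] r2c2's peers cover all but 2 ⇒ r2c2=2.

Answer: 1 4 2 3 / 3 2 1 4 / 2 3 4 1 / 4 1 3 2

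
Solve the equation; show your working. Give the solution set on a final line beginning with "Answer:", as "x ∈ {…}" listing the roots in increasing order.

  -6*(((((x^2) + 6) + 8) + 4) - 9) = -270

Step 1. [-6*(((((x^2) + 6) + 8) + 4) - 9) = -270] leading coefficient -6: divide by -6 ⇒ div: ((((x^2) + 6) + 8) + 4) - 9 = 45.
Step 2. [((((x^2) + 6) + 8) + 4) - 9 = 45] 9 comes off first (add 9). So sub: (((x^2) + 6) + 8) + 4 = 54.
Step 3. [(((x^2) + 6) + 8) + 4 = 54] the outer +4 inverts by subtracting 4, so sub: ((x^2) + 6) + 8 = 50.
Step 4. [((x^2) + 6) + 8 = 50] +8 is outermost — subtract 8 both sides, so sub: (x^2) + 6 = 42.
Step 5. [(x^2) + 6 = 42] the outer +6 inverts by subtracting 6 ⇒ sub: x^2 = 36.
Step 6. [x^2 = 36] 36 ≥ 0, LHS is (·)² — take ±√. So sqrt: x = 6 or -6.

Answer: x ∈ {-6, 6}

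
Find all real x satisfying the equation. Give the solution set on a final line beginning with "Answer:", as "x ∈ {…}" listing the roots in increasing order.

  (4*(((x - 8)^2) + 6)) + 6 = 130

Step 1. [(4*(((x - 8)^2) + 6)) + 6 = 130] the outer +6 inverts by subtracting 6. So sub: 4*(((x - 8)^2) + 6) = 124.
Step 2. [4*(((x - 8)^2) + 6) = 124] LHS = 4·(…); ÷4 both sides ⇒ div: ((x - 8)^2) + 6 = 31.
Step 3. [((x - 8)^2) + 6 = 31] the outer +6 inverts by subtracting 6 ⇒ sub: (x - 8)^2 = 25.
Step 4. [(x - 8)^2 = 25] √ both sides: 25 ≥ 0 gives two branches, so sqrt: x - 8 = 5 or -5.
Step 5. [x - 8 = 5 or -5] the outer -8 inverts by adding 8, so sub: x = 13 or 3.

Answer: x ∈ {3, 13}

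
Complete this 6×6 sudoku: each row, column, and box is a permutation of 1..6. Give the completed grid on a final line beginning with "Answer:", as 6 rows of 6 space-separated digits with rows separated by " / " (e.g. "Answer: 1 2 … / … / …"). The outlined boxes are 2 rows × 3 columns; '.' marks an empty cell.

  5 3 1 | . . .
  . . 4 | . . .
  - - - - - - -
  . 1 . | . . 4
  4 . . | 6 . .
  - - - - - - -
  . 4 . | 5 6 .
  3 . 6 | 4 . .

Step 1. [r1c4∈{2}] nothing but 2 survives at r1c4, so r1c4=2.
Step 2. [r3c4∈{3}] r3c4's peers cover all but 3 ⇒ r3c4=3.
Step 3. [r5c3∈{2}] only 2 remains possible at r5c3. So r5c3=2.
Step 4. [r3c3∈{5}] r3c3 has the single candidate 5, so r3c3=5.
Step 5. [r4c2∈{2}] r4c2 is down to just 2 ⇒ r4c2=2.
Step 6. [r2c5∈{1,3,5}] col 5 places 3 nowhere but r2c5, so r2c5=3.
Step 7. [r2c6∈{1,5,6}] row 2 places 5 nowhere but r2c6, so r2c6=5.
Step 8. [r4c6∈{1}] r4c6's peers cover all but 1 ⇒ r4c6=1.
Step 9. [r3c5∈{2}] nothing but 2 survives at r3c5. So r3c5=2.
Step 10. [r2c2∈{6}] r2c2's peers cover all but 6 ⇒ r2c2=6.
Step 11. [r1c6∈{6}] only 6 remains possible at r1c6 ⇒ r1c6=6.
Step 12. [r3c1∈{6}] nothing but 6 survives at r3c1. So r3c1=6.
Step 13. [r2c4∈{1}] nothing but 1 survives at r2c4, so r2c4=1.
Step 14. [r6c2∈{5}] r6c2 is down to just 5, so r6c2=5.
Step 15. [r4c3∈{3}] only 3 remains possible at r4c3 ⇒ r4c3=3.
Step 16. [r5c1∈{1}] r5c1 has the single candidate 1, so r5c1=1.
Step 17. [r2c1∈{2}] only 2 remains possible at r2c1 ⇒ r2c1=2.
Step 18. [r4c5∈{5}] r4c5's peers cover all but 5. So r4c5=5.
Step 19. [r5c6∈{3}] r5c6 has the single candidate 3, so r5c6=3.
Step 20. [r1c5∈{4}] r1c5 has the single candidate 4 ⇒ r1c5=4.
Step 21. [r6c6∈{2}] r6c6 is down to just 2 ⇒ r6c6=2.
Step 22. [r6c5∈{1}] r6c5's peers cover all but 1. So r6c5=1.

Answer: 5 3 1 2 4 6 / 2 6 4 1 3 5 / 6 1 5 3 2 4 / 4 2 3 6 5 1 / 1 4 2 5 6 3 / 3 5 6 4 1 2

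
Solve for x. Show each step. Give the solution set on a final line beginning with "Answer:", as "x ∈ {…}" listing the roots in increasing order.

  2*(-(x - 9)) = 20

Step 1. [2*(-(x - 9)) = 20] leading coefficient 2: divide by 2 ⇒ div: -(x - 9) = 10.
Step 2. [-(x - 9) = 10] flip signs both sides ⇒ neg: x - 9 = -10.
Step 3. [x - 9 = -10] peel the -9: add 9 from each side. So sub: x = -1.

Answer: x ∈ {-1}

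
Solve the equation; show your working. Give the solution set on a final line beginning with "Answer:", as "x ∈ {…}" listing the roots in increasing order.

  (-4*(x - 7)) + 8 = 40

Step 1. [(-4*(x - 7)) + 8 = 40] -4 | LHS and -4 | 40: pull -4 out, so factor: (x - 7) - 2 = -10.
Step 2. [(x - 7) - 2 = -10] -2 is outermost — add 2 both sides, so sub: x - 7 = -8.
Step 3. [x - 7 = -8] the outer -7 inverts by adding 7 ⇒ sub: x = -1.

Answer: x ∈ {-1}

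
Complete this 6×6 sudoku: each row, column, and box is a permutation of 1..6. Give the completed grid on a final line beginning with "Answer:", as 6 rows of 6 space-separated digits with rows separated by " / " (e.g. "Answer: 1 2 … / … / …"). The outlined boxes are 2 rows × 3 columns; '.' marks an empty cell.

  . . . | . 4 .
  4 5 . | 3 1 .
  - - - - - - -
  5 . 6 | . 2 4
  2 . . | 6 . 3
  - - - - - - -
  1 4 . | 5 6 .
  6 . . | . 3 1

Step 1. [r1c4∈{2}] r1c4's peers cover all but 2. So r1c4=2.
Step 2. [r1c2∈{1,3,6}] col 2 places 6 nowhere but r1c2, so r1c2=6.
Step 3. [r4c2∈{1}] only 1 remains possible at r4c2 ⇒ r4c2=1.
Step 4. [r5c3∈{2,3}] across row 5, 3 lands solely at r5c3. So r5c3=3.
Step 5. [r2c3∈{2}] nothing but 2 survives at r2c3. So r2c3=2.
Step 6. [r1c3∈{1}] r1c3 is down to just 1, so r1c3=1.
Step 7. [r6c4∈{4}] r6c4 is down to just 4. So r6c4=4.
Step 8. [r1c6∈{5}] only 5 remains possible at r1c6. So r1c6=5.
Step 9. [r1c1∈{3}] r1c1 has the single candidate 3. So r1c1=3.
Step 10. [r4c3∈{4}] nothing but 4 survives at r4c3 ⇒ r4c3=4.
Step 11. [r5c6∈{2}] r5c6's peers cover all but 2, so r5c6=2.
Step 12. [r3c2∈{3}] r3c2 has the single candidate 3 ⇒ r3c2=3.
Step 13. [r6c2∈{2}] nothing but 2 survives at r6c2, so r6c2=2.
Step 14. [r2c6∈{6}] nothing but 6 survives at r2c6 ⇒ r2c6=6.
Step 15. [r6c3∈{5}] only 5 remains possible at r6c3, so r6c3=5.
Step 16. [r3c4∈{1}] r3c4 is down to just 1 ⇒ r3c4=1.
Step 17. [r4c5∈{5}] r4c5 is down to just 5, so r4c5=5.

Answer: 3 6 1 2 4 5 / 4 5 2 3 1 6 / 5 3 6 1 2 4 / 2 1 4 6 5 3 / 1 4 3 5 6 2 / 6 2 5 4 3 1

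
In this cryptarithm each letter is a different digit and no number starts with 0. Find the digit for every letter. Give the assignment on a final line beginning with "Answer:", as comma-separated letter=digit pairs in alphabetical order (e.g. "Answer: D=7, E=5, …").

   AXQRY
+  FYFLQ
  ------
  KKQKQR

Step 1. [col 1: Y + Q ≡ R (mod 10)] several values work for Q in column 1 (Y + Q ≡ R (mod 10), carry-in 0); try Q=3 ⇒ Q=3.
Step 2. [K] K is the leading digit of a 6-digit sum of two 5-digit numbers; the final carry is exactly 1. So K=1.
Step 3. [col 1: Y + Q ≡ R (mod 10)] R=5 is one option consistent with column 1 (Y + Q ≡ R (mod 10), carry-in 0) — take it, so R=5.
Step 4. [col 1: Y + Q ≡ R (mod 10)] in column 1 we have Y+Q≡R with carry-in 0; given Q=3, R=5 and digits 1,3,5 already taken and all letters distinct, that pins Y to 2 ⇒ Y=2.
Step 5. [col 2: R + L ≡ Q (mod 10)] from column 2 (R=5, Q=3, carry-in 0, digits 1,2,3,5 already taken and all letters distinct): L must equal 8. So L=8.
Step 6. [col 3: Q + F ≡ K (mod 10)] from column 3 (Q=3, K=1, carry-in 1, digits 1,2,3,5,8 already taken and all letters distinct): F must equal 7. So F=7.
Step 7. [col 4: X + Y ≡ Q (mod 10)] column 4: given Y=2, Q=3, carry-in 1, and digits 1,2,3,5,7,8 already taken and all letters distinct, X+Y≡Q (mod 10) forces X=0 ⇒ X=0.
Step 8. [col 5: A + F ≡ K (mod 10)] in column 5 we have A+F≡K with carry-in 0; given F=7, K=1 and digits 0,1,2,3,5,7,8 already taken and all letters distinct, that pins A to 4, so A=4.

Answer: A=4, F=7, K=1, L=8, Q=3, R=5, X=0, Y=2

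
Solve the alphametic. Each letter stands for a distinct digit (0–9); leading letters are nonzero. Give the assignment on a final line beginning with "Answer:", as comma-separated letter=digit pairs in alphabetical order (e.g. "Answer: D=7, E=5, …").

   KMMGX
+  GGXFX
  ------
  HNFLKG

Step 1. [col 1: X + X ≡ G (mod 10)] no forcing yet in column 1 (carry-in 0); G=2 is free and consistent — try it, so G=2.
Step 2. [col 1: X + X ≡ G (mod 10)] X=6 is one option consistent with column 1 (X + X ≡ G (mod 10), carry-in 0) — take it, so X=6.
Step 3. [H] H is the leading digit of a 6-digit sum of two 5-digit numbers; the final carry is exactly 1 ⇒ H=1.
Step 4. [col 2: G + F ≡ K (mod 10)] column 2 (G + F ≡ K (mod 10), carry-in 1) doesn't pin F yet; pick F=5 and continue, so F=5.
Step 5. [col 2: G + F ≡ K (mod 10)] column 2: given G=2, F=5, carry-in 1, and digits 1,2,5,6 already taken and all letters distinct, G+F≡K (mod 10) forces K=8. So K=8.
Step 6. [col 3: M + X ≡ L (mod 10)] column 3 (M + X ≡ L (mod 10), carry-in 0) doesn't pin L yet; pick L=9 and continue, so L=9.
Step 7. [col 3: M + X ≡ L (mod 10)] column 3: given X=6, L=9, carry-in 0, and digits 1,2,5,6,8,9 already taken and all letters distinct, M+X≡L (mod 10) forces M=3, so M=3.
Step 8. [col 5: K + G ≡ N (mod 10)] column 5: given K=8, G=2, carry-in 0, and digits 1,2,3,5,6,8,9 already taken and all letters distinct, K+G≡N (mod 10) forces N=0, so N=0.

Answer: F=5, G=2, H=1, K=8, L=9, M=3, N=0, X=6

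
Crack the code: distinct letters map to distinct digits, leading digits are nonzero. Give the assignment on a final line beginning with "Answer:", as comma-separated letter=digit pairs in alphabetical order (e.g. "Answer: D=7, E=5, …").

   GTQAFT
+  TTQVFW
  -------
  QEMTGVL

Step 1. [col 1: T + W ≡ L (mod 10)] W=2 is one option consistent with column 1 (T + W ≡ L (mod 10), carry-in 0) — take it, so W=2.
Step 2. [col 1: T + W ≡ L (mod 10)] no forcing yet in column 1 (carry-in 0); L=5 is free and consistent — try it ⇒ L=5.
Step 3. [col 1: T + W ≡ L (mod 10)] column 1: given W=2, L=5, carry-in 0, and digits 2,5 already taken and all letters distinct, T+W≡L (mod 10) forces T=3. So T=3.
Step 4. [col 2: F + F ≡ V (mod 10)] column 2 (F + F ≡ V (mod 10), carry-in 0) doesn't pin F yet; pick F=4 and continue. So F=4.
Step 5. [col 2: F + F ≡ V (mod 10)] in column 2 we have F+F≡V with carry-in 0; given F=4 and digits 2,3,4,5 already taken and all letters distinct, that pins V to 8. So V=8.
Step 6. [col 3: A + V ≡ G (mod 10)] G=7 is one option consistent with column 3 (A + V ≡ G (mod 10), carry-in 0) — take it, so G=7.
Step 7. [col 3: A + V ≡ G (mod 10)] in column 3 we have A+V≡G with carry-in 0; given V=8, G=7 and digits 2,3,4,5,7,8 already taken and all letters distinct, that pins A to 9, so A=9.
Step 8. [col 4: Q + Q ≡ T (mod 10)] column 4 (Q + Q ≡ T (mod 10), carry-in 1) doesn't pin Q yet; pick Q=1 and continue ⇒ Q=1.
Step 9. [col 5: T + T ≡ M (mod 10)] in column 5 we have T+T≡M with carry-in 0; given T=3 and digits 1,2,3,4,5,7,8,9 already taken and all letters distinct, that pins M to 6. So M=6.
Step 10. [col 6: G + T ≡ E (mod 10)] column 6: given G=7, T=3, carry-in 0, and digits 1,2,3,4,5,6,7,8,9 already taken and all letters distinct, G+T≡E (mod 10) forces E=0 ⇒ E=0.

Answer: A=9, E=0, F=4, G=7, L=5, M=6, Q=1, T=3, V=8, W=2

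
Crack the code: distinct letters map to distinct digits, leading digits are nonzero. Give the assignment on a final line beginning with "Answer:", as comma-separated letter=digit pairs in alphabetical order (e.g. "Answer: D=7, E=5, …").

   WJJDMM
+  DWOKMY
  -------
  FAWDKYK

Step 1. [col 1: M + Y ≡ K (mod 10)] no forcing yet in column 1 (carry-in 0); K=2 is free and consistent — try it ⇒ K=2.
Step 2. [F] F is the leading digit of a 7-digit sum of two 6-digit numbers; the final carry is exactly 1, so F=1.
Step 3. [col 1: M + Y ≡ K (mod 10)] several values work for M in column 1 (M + Y ≡ K (mod 10), carry-in 0); try M=7, so M=7.
Step 4. [col 1: M + Y ≡ K (mod 10)] from column 1 (M=7, K=2, carry-in 0, digits 1,2,7 already taken and all letters distinct): Y must equal 5 ⇒ Y=5.
Step 5. [col 3: D + K ≡ K (mod 10)] column 3: given K=2, carry-in 1, and digits 1,2,5,7 already taken and all letters distinct, D+K≡K (mod 10) forces D=9, so D=9.
Step 6. [col 4: J + O ≡ D (mod 10)] several values work for O in column 4 (J + O ≡ D (mod 10), carry-in 1); try O=8. So O=8.
Step 7. [col 4: J + O ≡ D (mod 10)] column 4 reads J+O+carry(1)=D with O=8, D=9; with digits 1,2,5,7,8,9 already taken and all letters distinct, the only value for J is 0 ⇒ J=0.
Step 8. [col 5: J + W ≡ W (mod 10)] column 5 (J + W ≡ W (mod 10), carry-in 0) doesn't pin W yet; pick W=4 and continue. So W=4.
Step 9. [col 6: W + D ≡ A (mod 10)] column 6 reads W+D+carry(0)=A with W=4, D=9; with digits 0,1,2,4,5,7,8,9 already taken and all letters distinct, the only value for A is 3. So A=3.

Answer: A=3, D=9, F=1, J=0, K=2, M=7, O=8, W=4, Y=5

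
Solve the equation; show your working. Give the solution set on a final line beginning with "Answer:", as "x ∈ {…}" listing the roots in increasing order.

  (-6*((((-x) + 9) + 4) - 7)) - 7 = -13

Step 1. [(-6*((((-x) + 9) + 4) - 7)) - 7 = -13] the outer -7 inverts by adding 7, so sub: -6*((((-x) + 9) + 4) - 7) = -6.
Step 2. [-6*((((-x) + 9) + 4) - 7) = -6] leading coefficient -6: divide by -6 ⇒ div: (((-x) + 9) + 4) - 7 = 1.
Step 3. [(((-x) + 9) + 4) - 7 = 1] peel the -7: add 7 from each side. So sub: ((-x) + 9) + 4 = 8.
Step 4. [((-x) + 9) + 4 = 8] the outer +4 inverts by subtracting 4 ⇒ sub: (-x) + 9 = 4.
Step 5. [(-x) + 9 = 4] peel the +9: subtract 9 from each side, so sub: -x = -5.
Step 6. [-x = -5] LHS negated; negate both sides, so neg: x = 5.

Answer: x ∈ {5}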